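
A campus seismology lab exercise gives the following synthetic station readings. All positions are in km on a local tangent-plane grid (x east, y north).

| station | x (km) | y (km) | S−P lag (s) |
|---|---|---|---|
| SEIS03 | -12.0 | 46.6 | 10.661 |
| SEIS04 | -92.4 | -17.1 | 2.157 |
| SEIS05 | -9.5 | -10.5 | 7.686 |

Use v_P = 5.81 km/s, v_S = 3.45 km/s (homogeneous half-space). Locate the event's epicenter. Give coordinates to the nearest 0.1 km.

Distance from S−P lag: d = Δt · v_P v_S / (v_P − v_S) = Δt · (5.81·3.45)/(5.81−3.45) ≈ 8.4934·Δt.
So d_SEIS03 = 90.55, d_SEIS04 = 18.32, d_SEIS05 = 65.28 km.
Circle about each station: (x + 12.0)² + (y − 46.6)² = 90.55²; (x + 92.4)² + (y + 17.1)² = 18.32²; (x + 9.5)² + (y + 10.5)² = 65.28².
Subtracting the SEIS03 equation from the SEIS04 and SEIS05 equations removes the quadratic terms:
-160.8 x − 127.4 y = 14378.29
5.0 x − 114.2 y = 1822.76
Solving the 2×2 system: x ≈ -74.2, y ≈ -19.2 km.

x ≈ -74.2 km, y ≈ -19.2 km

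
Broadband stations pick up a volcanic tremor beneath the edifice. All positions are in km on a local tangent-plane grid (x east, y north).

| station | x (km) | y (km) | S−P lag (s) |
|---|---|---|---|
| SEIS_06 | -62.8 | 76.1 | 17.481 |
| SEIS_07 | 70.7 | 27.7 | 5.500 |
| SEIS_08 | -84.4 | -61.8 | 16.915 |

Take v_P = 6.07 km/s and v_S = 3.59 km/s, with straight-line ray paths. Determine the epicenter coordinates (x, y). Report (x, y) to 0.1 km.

(57.9, -18.9)

Distance from S−P lag: d = Δt · v_P v_S / (v_P − v_S) = Δt · (6.07·3.59)/(6.07−3.59) ≈ 8.7868·Δt.
So d_SEIS_06 = 153.60, d_SEIS_07 = 48.33, d_SEIS_08 = 148.63 km.
Circle about each station: (x + 62.8)² + (y − 76.1)² = 153.60²; (x − 70.7)² + (y − 27.7)² = 48.33²; (x + 84.4)² + (y + 61.8)² = 148.63².
Subtracting the SEIS_06 equation from the SEIS_07 and SEIS_08 equations removes the quadratic terms:
267.0 x − 96.8 y = 17287.90
-43.2 x − 275.8 y = 2709.63
Solving the 2×2 system: x ≈ 57.9, y ≈ -18.9 km.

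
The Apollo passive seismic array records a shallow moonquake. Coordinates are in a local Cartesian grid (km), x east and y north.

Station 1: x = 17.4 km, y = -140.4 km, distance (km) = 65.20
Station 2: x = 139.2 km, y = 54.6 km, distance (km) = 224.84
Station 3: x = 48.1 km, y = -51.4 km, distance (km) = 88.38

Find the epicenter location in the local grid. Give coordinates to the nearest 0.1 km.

-29.0 km east, -94.6 km north

Circle about each station: (x − 17.4)² + (y + 140.4)² = 65.20²; (x − 139.2)² + (y − 54.6)² = 224.84²; (x − 48.1)² + (y + 51.4)² = 88.38².
Subtracting pairs of circle equations eliminates x²+y² and gives linear equations (the radical axes):
243.6 x + 390.0 y = -43959.11
61.4 x + 178.0 y = -18619.33
Solving the 2×2 system: x ≈ -29.0, y ≈ -94.6 km.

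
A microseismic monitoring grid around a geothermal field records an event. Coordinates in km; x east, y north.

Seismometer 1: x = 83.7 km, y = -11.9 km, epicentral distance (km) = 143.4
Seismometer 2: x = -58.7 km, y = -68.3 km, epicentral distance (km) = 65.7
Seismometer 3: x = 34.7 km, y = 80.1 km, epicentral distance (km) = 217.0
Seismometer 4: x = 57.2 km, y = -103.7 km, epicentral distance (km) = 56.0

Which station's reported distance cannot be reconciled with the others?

Solve using three stations at a time. Using Seismometer 1, Seismometer 3, Seismometer 4 (subtract circle equations pairwise → linear system) gives (x, y) ≈ (11.2, -135.6).
Distances from that point to each station vs reported:
  Seismometer 1: calculated 143.4 vs reported 143.4 → residual 0.0 km
  Seismometer 2: calculated 97.1 vs reported 65.7 → residual 31.4 km
  Seismometer 3: calculated 217.0 vs reported 217.0 → residual 0.0 km
  Seismometer 4: calculated 56.0 vs reported 56.0 → residual 0.0 km
Seismometer 1, Seismometer 3, Seismometer 4 are mutually consistent (residuals ≈ 0); Seismometer 2 is off by 31.4 km.

Seismometer 2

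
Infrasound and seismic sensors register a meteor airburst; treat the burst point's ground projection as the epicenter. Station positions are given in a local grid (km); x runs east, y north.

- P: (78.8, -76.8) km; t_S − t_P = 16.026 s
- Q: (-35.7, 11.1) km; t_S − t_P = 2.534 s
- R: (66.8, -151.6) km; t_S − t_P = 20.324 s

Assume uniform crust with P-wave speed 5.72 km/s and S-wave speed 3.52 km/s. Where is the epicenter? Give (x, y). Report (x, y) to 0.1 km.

Distance from S−P lag: d = Δt · v_P v_S / (v_P − v_S) = Δt · (5.72·3.52)/(5.72−3.52) ≈ 9.1520·Δt.
So d_P = 146.67, d_Q = 23.19, d_R = 186.01 km.
Circle about each station: (x − 78.8)² + (y + 76.8)² = 146.67²; (x + 35.7)² + (y − 11.1)² = 23.19²; (x − 66.8)² + (y + 151.6)² = 186.01².
Subtracting the P equation from the Q and R equations removes the quadratic terms:
-229.0 x + 175.8 y = 10264.33
-24.0 x − 149.6 y = 2249.49
Solving the 2×2 system: x ≈ -50.2, y ≈ -7.0 km.

(-50.2, -7.0)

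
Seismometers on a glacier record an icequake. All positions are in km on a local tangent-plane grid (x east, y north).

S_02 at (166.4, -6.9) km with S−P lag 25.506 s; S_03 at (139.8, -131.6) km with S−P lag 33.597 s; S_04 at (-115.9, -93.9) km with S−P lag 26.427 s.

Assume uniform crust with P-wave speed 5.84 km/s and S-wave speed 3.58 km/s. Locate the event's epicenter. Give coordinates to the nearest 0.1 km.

(-23.9, 132.6)

Distance from S−P lag: d = Δt · v_P v_S / (v_P − v_S) = Δt · (5.84·3.58)/(5.84−3.58) ≈ 9.2510·Δt.
So d_S_02 = 235.96, d_S_03 = 310.80, d_S_04 = 244.48 km.
Circle about each station: (x − 166.4)² + (y + 6.9)² = 235.96²; (x − 139.8)² + (y + 131.6)² = 310.80²; (x + 115.9)² + (y + 93.9)² = 244.48².
Subtracting the S_02 equation from the S_03 and S_04 equations removes the quadratic terms:
-53.2 x − 249.4 y = -31793.49
-564.6 x − 174.0 y = -9579.90
Solving the 2×2 system: x ≈ -23.9, y ≈ 132.6 km.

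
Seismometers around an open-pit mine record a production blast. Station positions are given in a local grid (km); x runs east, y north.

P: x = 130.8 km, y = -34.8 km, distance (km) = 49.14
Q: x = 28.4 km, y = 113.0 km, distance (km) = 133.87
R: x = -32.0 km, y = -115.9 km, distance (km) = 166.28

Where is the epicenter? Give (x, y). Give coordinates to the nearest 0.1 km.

Circle about each station: (x − 130.8)² + (y + 34.8)² = 49.14²; (x − 28.4)² + (y − 113.0)² = 133.87²; (x + 32.0)² + (y + 115.9)² = 166.28².
Subtracting pairs of circle equations eliminates x²+y² and gives linear equations (the radical axes):
-204.8 x + 295.6 y = -20250.56
-325.6 x − 162.2 y = -29097.17
Solving the 2×2 system: x ≈ 91.8, y ≈ -4.9 km.

(91.8, -4.9)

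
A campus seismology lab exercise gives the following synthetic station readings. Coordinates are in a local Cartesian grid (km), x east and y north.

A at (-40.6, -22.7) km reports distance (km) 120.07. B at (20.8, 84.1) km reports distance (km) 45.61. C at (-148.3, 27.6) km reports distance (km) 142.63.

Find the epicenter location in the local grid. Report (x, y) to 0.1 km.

-23.2 km east, 96.1 km north

Circle about each station: (x + 40.6)² + (y + 22.7)² = 120.07²; (x − 20.8)² + (y − 84.1)² = 45.61²; (x + 148.3)² + (y − 27.6)² = 142.63².
Subtracting the A equation from the B and C equations removes the quadratic terms:
122.8 x + 213.6 y = 17678.33
-215.4 x + 100.6 y = 14664.49
Solving the 2×2 system: x ≈ -23.2, y ≈ 96.1 km.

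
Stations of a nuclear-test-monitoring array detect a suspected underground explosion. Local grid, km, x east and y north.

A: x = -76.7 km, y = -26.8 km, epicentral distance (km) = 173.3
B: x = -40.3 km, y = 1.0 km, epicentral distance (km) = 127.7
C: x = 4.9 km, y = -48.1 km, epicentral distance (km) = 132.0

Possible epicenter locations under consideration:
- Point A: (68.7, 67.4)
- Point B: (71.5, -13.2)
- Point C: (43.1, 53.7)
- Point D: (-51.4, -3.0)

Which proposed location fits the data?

Point A

For each candidate, compare |candidate − station| to the reported distance:
Point A: residuals A 0.1, B 0.1, C 0.1 → max 0.1 km
Point B: residuals A 24.5, B 15.0, C 56.8 → max 56.8 km
Point C: residuals A 29.0, B 29.0, C 23.3 → max 29.0 km
Point D: residuals A 138.6, B 115.9, C 59.9 → max 138.6 km
Only Point A has all residuals ≈ 0.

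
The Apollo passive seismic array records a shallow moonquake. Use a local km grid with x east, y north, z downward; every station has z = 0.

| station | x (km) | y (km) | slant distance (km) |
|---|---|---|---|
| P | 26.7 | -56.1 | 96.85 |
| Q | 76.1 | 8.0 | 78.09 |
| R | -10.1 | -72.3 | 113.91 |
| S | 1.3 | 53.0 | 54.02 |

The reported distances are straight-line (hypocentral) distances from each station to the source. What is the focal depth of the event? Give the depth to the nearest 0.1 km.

Each station gives a sphere (x−x_i)² + (y−y_i)² + z² = d_i² (stations at z=0).
Subtracting the P sphere from Q and R: z² cancels, leaving linear equations in x and y:
98.8 x + 128.2 y = 5276.98
-73.6 x − 32.4 y = -2126.37
Solving: x ≈ 16.301, y ≈ 28.600 km (keep extra digits for the depth step; rounded: 16.3, 28.6).
Then from the P sphere: z² = 96.85² − (x − 26.7)² − (y + 56.1)² with x = 16.301, y = 28.600, so z ≈ 45.801 ≈ 45.8 km.
Check against S (with the unrounded solution): distance 54.02 ≈ 54.02 km. ✓

45.8 km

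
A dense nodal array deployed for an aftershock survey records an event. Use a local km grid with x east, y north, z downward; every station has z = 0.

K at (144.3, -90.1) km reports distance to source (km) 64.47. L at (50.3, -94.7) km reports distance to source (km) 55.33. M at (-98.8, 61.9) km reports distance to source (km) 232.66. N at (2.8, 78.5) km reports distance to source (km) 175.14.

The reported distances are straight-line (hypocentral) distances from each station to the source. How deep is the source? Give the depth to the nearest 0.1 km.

Each station gives a sphere (x−x_i)² + (y−y_i)² + z² = d_i² (stations at z=0).
Subtracting the K sphere from L and M: z² cancels, leaving linear equations in x and y:
-188.0 x − 9.2 y = -16347.35
-486.2 x + 304.0 y = -65321.74
Solving: x ≈ 90.394, y ≈ -70.303 km (keep extra digits for the depth step; rounded: 90.4, -70.3).
Then from the K sphere: z² = 64.47² − (x − 144.3)² − (y + 90.1)² with x = 90.394, y = -70.303, so z ≈ 29.302 ≈ 29.3 km.

z ≈ 29.3 km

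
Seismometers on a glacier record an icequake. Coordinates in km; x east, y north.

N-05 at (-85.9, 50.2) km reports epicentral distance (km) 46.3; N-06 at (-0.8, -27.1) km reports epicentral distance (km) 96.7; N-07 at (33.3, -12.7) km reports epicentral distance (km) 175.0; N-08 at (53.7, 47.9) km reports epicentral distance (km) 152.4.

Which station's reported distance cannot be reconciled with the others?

N-07

Solve using three stations at a time. Using N-05, N-06, N-08 (subtract circle equations pairwise → linear system) gives (x, y) ≈ (-92.3, 4.2).
Distances from that point to each station vs reported:
  N-05: calculated 46.4 vs reported 46.3 → residual 0.1 km
  N-06: calculated 96.8 vs reported 96.7 → residual 0.1 km
  N-07: calculated 126.8 vs reported 175.0 → residual 48.2 km
  N-08: calculated 152.4 vs reported 152.4 → residual 0.0 km
N-05, N-06, N-08 are mutually consistent (residuals ≈ 0); N-07 is off by 48.2 km.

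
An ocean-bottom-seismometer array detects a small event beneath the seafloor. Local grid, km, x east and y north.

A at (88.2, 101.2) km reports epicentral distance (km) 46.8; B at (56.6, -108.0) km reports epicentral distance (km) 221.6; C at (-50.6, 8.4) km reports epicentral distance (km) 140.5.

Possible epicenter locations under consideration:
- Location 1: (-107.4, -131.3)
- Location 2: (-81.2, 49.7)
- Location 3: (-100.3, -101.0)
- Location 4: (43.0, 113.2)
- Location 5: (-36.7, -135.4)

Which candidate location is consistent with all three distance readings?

Location 4

For each candidate, compare |candidate − station| to the reported distance:
Location 1: residuals A 257.0, B 56.0, C 10.3 → max 257.0 km
Location 2: residuals A 130.3, B 12.2, C 89.1 → max 130.3 km
Location 3: residuals A 229.6, B 64.5, C 20.3 → max 229.6 km
Location 4: residuals A 0.0, B 0.0, C 0.0 → max 0.0 km
Location 5: residuals A 220.7, B 124.4, C 4.0 → max 220.7 km
Only Location 4 has all residuals ≈ 0.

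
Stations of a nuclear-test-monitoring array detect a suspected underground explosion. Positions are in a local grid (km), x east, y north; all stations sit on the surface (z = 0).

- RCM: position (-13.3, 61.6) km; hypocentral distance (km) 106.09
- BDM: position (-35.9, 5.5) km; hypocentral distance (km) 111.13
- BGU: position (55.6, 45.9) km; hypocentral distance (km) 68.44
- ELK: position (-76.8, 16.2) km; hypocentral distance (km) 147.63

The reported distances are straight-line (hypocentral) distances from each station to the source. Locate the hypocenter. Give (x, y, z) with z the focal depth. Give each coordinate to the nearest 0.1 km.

(58.8, 9.7, 58.0)

Each station gives a sphere (x−x_i)² + (y−y_i)² + z² = d_i² (stations at z=0).
Subtracting the RCM sphere from BDM and BGU: z² cancels, leaving linear equations in x and y:
-45.2 x − 112.2 y = -3747.18
137.8 x − 31.4 y = 7797.77
Solving: x ≈ 58.800, y ≈ 9.710 km (keep extra digits for the depth step; rounded: 58.8, 9.7).
Then from the RCM sphere: z² = 106.09² − (x + 13.3)² − (y − 61.6)² with x = 58.800, y = 9.710, so z ≈ 58.001 ≈ 58.0 km.
Check against ELK (with the unrounded solution): distance 147.63 ≈ 147.63 km. ✓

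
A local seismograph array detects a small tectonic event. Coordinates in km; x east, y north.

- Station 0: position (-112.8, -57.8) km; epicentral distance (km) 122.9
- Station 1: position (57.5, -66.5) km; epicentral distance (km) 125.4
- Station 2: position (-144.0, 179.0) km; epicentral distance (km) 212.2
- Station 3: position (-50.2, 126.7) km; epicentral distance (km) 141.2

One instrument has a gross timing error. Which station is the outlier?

Station 0

Solve using three stations at a time. Using Station 1, Station 2, Station 3 (subtract circle equations pairwise → linear system) gives (x, y) ≈ (-56.6, -14.4).
Distances from that point to each station vs reported:
  Station 0: calculated 71.0 vs reported 122.9 → residual 51.9 km
  Station 1: calculated 125.4 vs reported 125.4 → residual 0.0 km
  Station 2: calculated 212.2 vs reported 212.2 → residual 0.0 km
  Station 3: calculated 141.2 vs reported 141.2 → residual 0.0 km
Station 1, Station 2, Station 3 are mutually consistent (residuals ≈ 0); Station 0 is off by 51.9 km.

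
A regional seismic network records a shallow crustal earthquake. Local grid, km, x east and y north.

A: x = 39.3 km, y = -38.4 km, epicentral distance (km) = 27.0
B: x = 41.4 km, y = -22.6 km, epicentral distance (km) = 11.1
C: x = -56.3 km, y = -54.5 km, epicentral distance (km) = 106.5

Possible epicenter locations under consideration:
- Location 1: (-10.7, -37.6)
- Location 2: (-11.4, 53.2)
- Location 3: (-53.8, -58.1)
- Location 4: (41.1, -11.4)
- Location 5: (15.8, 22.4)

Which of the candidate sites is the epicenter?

Location 4

For each candidate, compare |candidate − station| to the reported distance:
Location 1: residuals A 23.0, B 43.1, C 57.9 → max 57.9 km
Location 2: residuals A 77.7, B 81.3, C 10.2 → max 81.3 km
Location 3: residuals A 68.2, B 90.5, C 102.1 → max 102.1 km
Location 4: residuals A 0.1, B 0.1, C 0.0 → max 0.1 km
Location 5: residuals A 38.2, B 40.7, C 1.1 → max 40.7 km
Only Location 4 has all residuals ≈ 0.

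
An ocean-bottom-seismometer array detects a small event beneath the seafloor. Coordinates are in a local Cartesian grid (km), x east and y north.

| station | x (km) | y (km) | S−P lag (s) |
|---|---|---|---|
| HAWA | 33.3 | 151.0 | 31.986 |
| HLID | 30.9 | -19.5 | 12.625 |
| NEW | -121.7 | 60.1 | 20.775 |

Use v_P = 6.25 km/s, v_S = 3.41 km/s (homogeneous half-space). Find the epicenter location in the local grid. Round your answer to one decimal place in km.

Distance from S−P lag: d = Δt · v_P v_S / (v_P − v_S) = Δt · (6.25·3.41)/(6.25−3.41) ≈ 7.5044·Δt.
So d_HAWA = 240.04, d_HLID = 94.74, d_NEW = 155.90 km.
Circle about each station: (x − 33.3)² + (y − 151.0)² = 240.04²; (x − 30.9)² + (y + 19.5)² = 94.74²; (x + 121.7)² + (y − 60.1)² = 155.90².
Subtracting the HAWA equation from the HLID and NEW equations removes the quadratic terms:
-4.8 x − 341.0 y = 26068.70
-310.0 x − 181.8 y = 27827.40
Solving the 2×2 system: x ≈ -45.3, y ≈ -75.8 km.
Check against HAWA (with the unrounded x, y): √((x − 33.3)²+(y − 151.0)²) = 240.05 ≈ 240.04 km. ✓

-45.3 km east, -75.8 km north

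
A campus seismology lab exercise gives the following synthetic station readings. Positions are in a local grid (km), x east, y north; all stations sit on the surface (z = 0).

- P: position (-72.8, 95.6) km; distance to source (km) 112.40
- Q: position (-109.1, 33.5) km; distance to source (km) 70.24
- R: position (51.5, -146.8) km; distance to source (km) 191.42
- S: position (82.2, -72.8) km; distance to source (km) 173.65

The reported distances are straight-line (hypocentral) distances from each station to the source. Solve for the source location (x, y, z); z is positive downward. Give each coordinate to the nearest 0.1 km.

Each station gives a sphere (x−x_i)² + (y−y_i)² + z² = d_i² (stations at z=0).
Subtracting the P sphere from Q and R: z² cancels, leaving linear equations in x and y:
-72.6 x − 124.2 y = 6285.96
248.6 x − 484.8 y = -14244.57
Solving: x ≈ -72.899, y ≈ -7.999 km (keep extra digits for the depth step; rounded: -72.9, -8.0).
Then from the P sphere: z² = 112.40² − (x + 72.8)² − (y − 95.6)² with x = -72.899, y = -7.999, so z ≈ 43.600 ≈ 43.6 km.

x ≈ -72.9 km, y ≈ -8.0 km, depth ≈ 43.6 km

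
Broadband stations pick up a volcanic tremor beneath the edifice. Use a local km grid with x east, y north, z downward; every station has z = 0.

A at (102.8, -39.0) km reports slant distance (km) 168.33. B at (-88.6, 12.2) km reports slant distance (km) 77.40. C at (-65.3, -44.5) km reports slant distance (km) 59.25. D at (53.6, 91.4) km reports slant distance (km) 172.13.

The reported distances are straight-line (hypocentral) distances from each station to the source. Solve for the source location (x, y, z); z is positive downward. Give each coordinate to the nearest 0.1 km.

x ≈ -55.5 km, y ≈ -29.2 km, depth ≈ 56.4 km

Each station gives a sphere (x−x_i)² + (y−y_i)² + z² = d_i² (stations at z=0).
Subtracting the A sphere from B and C: z² cancels, leaving linear equations in x and y:
-382.8 x + 102.4 y = 18254.19
-336.2 x − 11.0 y = 18979.93
Solving: x ≈ -55.499, y ≈ -29.206 km (keep extra digits for the depth step; rounded: -55.5, -29.2).
Then from the A sphere: z² = 168.33² − (x − 102.8)² − (y + 39.0)² with x = -55.499, y = -29.206, so z ≈ 56.396 ≈ 56.4 km.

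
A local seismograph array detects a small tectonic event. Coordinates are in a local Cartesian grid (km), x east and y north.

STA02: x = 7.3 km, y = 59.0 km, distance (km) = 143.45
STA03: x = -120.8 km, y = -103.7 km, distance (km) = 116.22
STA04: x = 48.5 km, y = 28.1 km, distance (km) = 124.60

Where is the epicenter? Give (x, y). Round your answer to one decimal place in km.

(-6.3, -83.8)

Circle about each station: (x − 7.3)² + (y − 59.0)² = 143.45²; (x + 120.8)² + (y + 103.7)² = 116.22²; (x − 48.5)² + (y − 28.1)² = 124.60².
Subtracting the STA02 equation from the STA03 and STA04 equations removes the quadratic terms:
-256.2 x − 325.4 y = 28882.85
82.4 x − 61.8 y = 4660.31
Solving the 2×2 system: x ≈ -6.3, y ≈ -83.8 km.
Check against STA02 (with the unrounded x, y): √((x − 7.3)²+(y − 59.0)²) = 143.45 ≈ 143.45 km. ✓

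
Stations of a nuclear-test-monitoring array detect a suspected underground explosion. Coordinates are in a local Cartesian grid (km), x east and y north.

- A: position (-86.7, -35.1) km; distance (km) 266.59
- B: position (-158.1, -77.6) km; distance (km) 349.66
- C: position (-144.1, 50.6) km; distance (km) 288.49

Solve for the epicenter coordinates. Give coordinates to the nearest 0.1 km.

x ≈ 138.8 km, y ≈ 107.1 km

Circle about each station: (x + 86.7)² + (y + 35.1)² = 266.59²; (x + 158.1)² + (y + 77.6)² = 349.66²; (x + 144.1)² + (y − 50.6)² = 288.49².
Subtracting pairs of circle equations eliminates x²+y² and gives linear equations (the radical axes):
-142.8 x − 85.0 y = -28923.42
-114.8 x + 171.4 y = 2420.02
Solving the 2×2 system: x ≈ 138.8, y ≈ 107.1 km.
Check against A (with the unrounded x, y): √((x + 86.7)²+(y + 35.1)²) = 266.59 ≈ 266.59 km. ✓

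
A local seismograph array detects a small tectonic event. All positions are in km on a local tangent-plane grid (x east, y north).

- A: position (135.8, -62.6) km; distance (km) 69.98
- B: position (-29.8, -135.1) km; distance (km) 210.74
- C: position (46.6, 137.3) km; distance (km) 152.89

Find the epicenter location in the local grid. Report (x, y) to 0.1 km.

Circle about each station: (x − 135.8)² + (y + 62.6)² = 69.98²; (x + 29.8)² + (y + 135.1)² = 210.74²; (x − 46.6)² + (y − 137.3)² = 152.89².
Subtracting the A equation from the B and C equations removes the quadratic terms:
-331.2 x − 145.0 y = -42734.50
-178.4 x + 399.8 y = -19815.70
Solving the 2×2 system: x ≈ 126.1, y ≈ 6.7 km.

126.1 km east, 6.7 km north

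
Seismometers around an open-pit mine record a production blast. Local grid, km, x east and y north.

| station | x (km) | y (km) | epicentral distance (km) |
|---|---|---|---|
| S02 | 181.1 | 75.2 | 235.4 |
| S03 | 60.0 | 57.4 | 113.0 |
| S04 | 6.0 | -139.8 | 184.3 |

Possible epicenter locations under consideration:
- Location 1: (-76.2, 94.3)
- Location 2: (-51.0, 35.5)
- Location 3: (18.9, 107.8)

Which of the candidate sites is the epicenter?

Location 2

For each candidate, compare |candidate − station| to the reported distance:
Location 1: residuals S02 22.6, S03 28.1, S04 63.8 → max 63.8 km
Location 2: residuals S02 0.1, S03 0.1, S04 0.0 → max 0.1 km
Location 3: residuals S02 70.0, S03 48.0, S04 63.6 → max 70.0 km
Only Location 2 has all residuals ≈ 0.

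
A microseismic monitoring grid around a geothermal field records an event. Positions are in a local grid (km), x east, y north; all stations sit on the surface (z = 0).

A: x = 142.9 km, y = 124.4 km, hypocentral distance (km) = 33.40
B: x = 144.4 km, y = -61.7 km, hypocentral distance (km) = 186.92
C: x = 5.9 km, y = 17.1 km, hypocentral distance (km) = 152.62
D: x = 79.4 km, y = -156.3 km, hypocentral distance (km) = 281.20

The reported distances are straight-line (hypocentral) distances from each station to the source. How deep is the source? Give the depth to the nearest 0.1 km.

Each station gives a sphere (x−x_i)² + (y−y_i)² + z² = d_i² (stations at z=0).
Subtracting the A sphere from B and C: z² cancels, leaving linear equations in x and y:
3.0 x − 372.2 y = -45061.05
-274.0 x − 214.6 y = -57745.85
Solving: x ≈ 115.203, y ≈ 121.995 km (keep extra digits for the depth step; rounded: 115.2, 122.0).
Then from the A sphere: z² = 33.40² − (x − 142.9)² − (y − 124.4)² with x = 115.203, y = 121.995, so z ≈ 18.511 ≈ 18.5 km.

18.5 km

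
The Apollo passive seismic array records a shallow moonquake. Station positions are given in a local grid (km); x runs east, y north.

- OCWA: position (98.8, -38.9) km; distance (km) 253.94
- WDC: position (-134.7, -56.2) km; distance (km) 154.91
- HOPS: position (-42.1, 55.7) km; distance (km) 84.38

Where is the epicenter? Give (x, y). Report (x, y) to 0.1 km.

(-115.4, 97.5)

Circle about each station: (x − 98.8)² + (y + 38.9)² = 253.94²; (x + 134.7)² + (y + 56.2)² = 154.91²; (x + 42.1)² + (y − 55.7)² = 84.38².
Subtracting the OCWA equation from the WDC and HOPS equations removes the quadratic terms:
-467.0 x − 34.6 y = 50516.30
-281.8 x + 189.2 y = 50965.79
Solving the 2×2 system: x ≈ -115.4, y ≈ 97.5 km.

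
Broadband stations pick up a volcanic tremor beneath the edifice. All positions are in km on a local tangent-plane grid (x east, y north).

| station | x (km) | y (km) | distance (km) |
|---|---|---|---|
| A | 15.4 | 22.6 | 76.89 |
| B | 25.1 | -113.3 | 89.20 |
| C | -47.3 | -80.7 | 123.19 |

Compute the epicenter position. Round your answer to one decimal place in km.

Circle about each station: (x − 15.4)² + (y − 22.6)² = 76.89²; (x − 25.1)² + (y + 113.3)² = 89.20²; (x + 47.3)² + (y + 80.7)² = 123.19².
Subtracting pairs of circle equations eliminates x²+y² and gives linear equations (the radical axes):
19.4 x − 271.8 y = 10674.41
-125.4 x − 206.6 y = -1261.84
Solving the 2×2 system: x ≈ 66.9, y ≈ -34.5 km.

(66.9, -34.5)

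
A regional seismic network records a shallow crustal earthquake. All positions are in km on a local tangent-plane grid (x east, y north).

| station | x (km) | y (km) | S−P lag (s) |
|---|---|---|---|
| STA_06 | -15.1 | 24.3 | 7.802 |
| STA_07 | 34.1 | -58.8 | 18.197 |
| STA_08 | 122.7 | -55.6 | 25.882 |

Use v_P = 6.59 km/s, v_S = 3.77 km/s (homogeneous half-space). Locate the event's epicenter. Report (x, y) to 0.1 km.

-74.2 km east, 59.4 km north

Distance from S−P lag: d = Δt · v_P v_S / (v_P − v_S) = Δt · (6.59·3.77)/(6.59−3.77) ≈ 8.8100·Δt.
So d_STA_06 = 68.74, d_STA_07 = 160.32, d_STA_08 = 228.02 km.
Circle about each station: (x + 15.1)² + (y − 24.3)² = 68.74²; (x − 34.1)² + (y + 58.8)² = 160.32²; (x − 122.7)² + (y + 55.6)² = 228.02².
Subtracting the STA_06 equation from the STA_07 and STA_08 equations removes the quadratic terms:
98.4 x − 166.2 y = -17175.56
275.6 x − 159.8 y = -29939.78
Solving the 2×2 system: x ≈ -74.2, y ≈ 59.4 km.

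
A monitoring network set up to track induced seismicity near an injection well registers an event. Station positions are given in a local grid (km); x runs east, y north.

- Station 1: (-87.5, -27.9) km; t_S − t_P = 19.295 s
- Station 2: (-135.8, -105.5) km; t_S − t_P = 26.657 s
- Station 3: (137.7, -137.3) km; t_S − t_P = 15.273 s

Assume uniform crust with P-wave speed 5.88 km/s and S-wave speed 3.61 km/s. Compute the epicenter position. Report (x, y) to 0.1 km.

Distance from S−P lag: d = Δt · v_P v_S / (v_P − v_S) = Δt · (5.88·3.61)/(5.88−3.61) ≈ 9.3510·Δt.
So d_Station 1 = 180.43, d_Station 2 = 249.27, d_Station 3 = 142.82 km.
Circle about each station: (x + 87.5)² + (y + 27.9)² = 180.43²; (x + 135.8)² + (y + 105.5)² = 249.27²; (x − 137.7)² + (y + 137.3)² = 142.82².
Subtracting the Station 1 equation from the Station 2 and Station 3 equations removes the quadratic terms:
-96.6 x − 155.2 y = -8443.32
450.4 x − 218.8 y = 41535.35
Solving the 2×2 system: x ≈ 91.1, y ≈ -2.3 km.

x ≈ 91.1 km, y ≈ -2.3 km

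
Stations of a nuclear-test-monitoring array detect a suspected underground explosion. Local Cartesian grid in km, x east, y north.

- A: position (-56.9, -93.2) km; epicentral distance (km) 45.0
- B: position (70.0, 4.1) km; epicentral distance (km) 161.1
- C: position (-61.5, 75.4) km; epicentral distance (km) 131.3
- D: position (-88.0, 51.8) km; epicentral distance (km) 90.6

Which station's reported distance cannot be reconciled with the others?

Solve using three stations at a time. Using A, B, C (subtract circle equations pairwise → linear system) gives (x, y) ≈ (-80.0, -54.6).
Distances from that point to each station vs reported:
  A: calculated 45.0 vs reported 45.0 → residual 0.0 km
  B: calculated 161.1 vs reported 161.1 → residual 0.0 km
  C: calculated 131.3 vs reported 131.3 → residual 0.0 km
  D: calculated 106.7 vs reported 90.6 → residual 16.1 km
A, B, C are mutually consistent (residuals ≈ 0); D is off by 16.1 km.

D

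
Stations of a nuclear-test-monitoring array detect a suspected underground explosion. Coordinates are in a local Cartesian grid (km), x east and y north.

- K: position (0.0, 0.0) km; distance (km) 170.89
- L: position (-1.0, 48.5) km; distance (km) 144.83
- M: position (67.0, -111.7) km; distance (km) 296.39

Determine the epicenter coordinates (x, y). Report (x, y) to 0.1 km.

Circle about each station: x² + y² = 170.89²; (x + 1.0)² + (y − 48.5)² = 144.83²; (x − 67.0)² + (y + 111.7)² = 296.39².
Subtracting the K equation from the L and M equations removes the quadratic terms:
-2.0 x + 97.0 y = 10580.91
134.0 x − 223.4 y = -41677.75
Solving the 2×2 system: x ≈ -133.8, y ≈ 106.3 km.

x ≈ -133.8 km, y ≈ 106.3 km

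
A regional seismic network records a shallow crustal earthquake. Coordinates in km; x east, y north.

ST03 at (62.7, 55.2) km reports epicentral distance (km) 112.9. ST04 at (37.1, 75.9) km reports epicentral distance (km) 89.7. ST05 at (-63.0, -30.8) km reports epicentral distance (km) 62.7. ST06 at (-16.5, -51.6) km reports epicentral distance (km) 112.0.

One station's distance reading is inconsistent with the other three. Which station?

Solve using three stations at a time. Using ST03, ST04, ST06 (subtract circle equations pairwise → linear system) gives (x, y) ≈ (-50.2, 55.2).
Distances from that point to each station vs reported:
  ST03: calculated 112.9 vs reported 112.9 → residual 0.0 km
  ST04: calculated 89.8 vs reported 89.7 → residual 0.1 km
  ST05: calculated 87.0 vs reported 62.7 → residual 24.3 km
  ST06: calculated 112.0 vs reported 112.0 → residual 0.0 km
ST03, ST04, ST06 are mutually consistent (residuals ≈ 0); ST05 is off by 24.3 km.

ST05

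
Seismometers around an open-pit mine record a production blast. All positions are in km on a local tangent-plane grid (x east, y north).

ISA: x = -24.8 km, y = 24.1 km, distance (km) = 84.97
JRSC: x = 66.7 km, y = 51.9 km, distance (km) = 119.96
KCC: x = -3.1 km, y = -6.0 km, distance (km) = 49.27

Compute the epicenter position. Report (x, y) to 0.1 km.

9.6 km east, -53.6 km north

Circle about each station: (x + 24.8)² + (y − 24.1)² = 84.97²; (x − 66.7)² + (y − 51.9)² = 119.96²; (x + 3.1)² + (y + 6.0)² = 49.27².
Subtracting pairs of circle equations eliminates x²+y² and gives linear equations (the radical axes):
183.0 x + 55.6 y = -1223.85
43.4 x − 60.2 y = 3642.13
Solving the 2×2 system: x ≈ 9.6, y ≈ -53.6 km.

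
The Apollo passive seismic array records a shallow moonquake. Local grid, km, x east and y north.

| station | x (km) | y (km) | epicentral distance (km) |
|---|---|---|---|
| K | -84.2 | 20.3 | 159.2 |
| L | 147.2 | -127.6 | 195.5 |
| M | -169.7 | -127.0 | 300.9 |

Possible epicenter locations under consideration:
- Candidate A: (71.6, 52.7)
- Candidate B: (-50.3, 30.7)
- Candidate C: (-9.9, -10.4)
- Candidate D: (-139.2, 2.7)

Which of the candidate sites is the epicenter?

For each candidate, compare |candidate − station| to the reported distance:
Candidate A: residuals K 0.1, L 0.0, M 0.0 → max 0.1 km
Candidate B: residuals K 123.7, L 57.6, M 103.1 → max 123.7 km
Candidate C: residuals K 78.8, L 0.5, M 103.1 → max 103.1 km
Candidate D: residuals K 101.5, L 119.1, M 167.7 → max 167.7 km
Only Candidate A has all residuals ≈ 0.

Candidate A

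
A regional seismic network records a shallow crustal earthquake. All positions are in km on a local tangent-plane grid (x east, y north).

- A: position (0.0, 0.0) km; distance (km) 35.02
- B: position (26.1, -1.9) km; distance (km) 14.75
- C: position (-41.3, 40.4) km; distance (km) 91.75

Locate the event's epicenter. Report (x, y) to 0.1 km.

31.3 km east, -15.7 km north

Circle about each station: x² + y² = 35.02²; (x − 26.1)² + (y + 1.9)² = 14.75²; (x + 41.3)² + (y − 40.4)² = 91.75².
Subtracting pairs of circle equations eliminates x²+y² and gives linear equations (the radical axes):
52.2 x − 3.8 y = 1693.66
-82.6 x + 80.8 y = -3853.81
Solving the 2×2 system: x ≈ 31.3, y ≈ -15.7 km.
Check against A (with the unrounded x, y): √(x²+y²) = 35.02 ≈ 35.02 km. ✓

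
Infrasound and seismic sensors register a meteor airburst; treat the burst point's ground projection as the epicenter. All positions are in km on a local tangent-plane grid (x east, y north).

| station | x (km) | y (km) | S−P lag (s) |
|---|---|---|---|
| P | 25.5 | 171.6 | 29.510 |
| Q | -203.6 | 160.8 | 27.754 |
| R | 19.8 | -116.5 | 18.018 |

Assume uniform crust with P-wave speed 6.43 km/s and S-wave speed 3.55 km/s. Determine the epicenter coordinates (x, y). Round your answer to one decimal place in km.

x ≈ -93.6 km, y ≈ -29.7 km

Distance from S−P lag: d = Δt · v_P v_S / (v_P − v_S) = Δt · (6.43·3.55)/(6.43−3.55) ≈ 7.9259·Δt.
So d_P = 233.89, d_Q = 219.97, d_R = 142.81 km.
Circle about each station: (x − 25.5)² + (y − 171.6)² = 233.89²; (x + 203.6)² + (y − 160.8)² = 219.97²; (x − 19.8)² + (y + 116.5)² = 142.81².
Subtracting the P equation from the Q and R equations removes the quadratic terms:
-458.2 x − 21.6 y = 43530.52
-11.4 x − 576.2 y = 18177.32
Solving the 2×2 system: x ≈ -93.6, y ≈ -29.7 km.
Check against P (with the unrounded x, y): √((x − 25.5)²+(y − 171.6)²) = 233.89 ≈ 233.89 km. ✓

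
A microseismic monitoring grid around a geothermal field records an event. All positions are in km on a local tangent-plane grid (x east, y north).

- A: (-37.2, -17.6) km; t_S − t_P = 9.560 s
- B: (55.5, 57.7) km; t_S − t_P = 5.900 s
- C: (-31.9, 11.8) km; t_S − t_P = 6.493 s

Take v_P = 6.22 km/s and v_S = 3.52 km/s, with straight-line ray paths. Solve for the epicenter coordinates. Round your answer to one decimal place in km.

Distance from S−P lag: d = Δt · v_P v_S / (v_P − v_S) = Δt · (6.22·3.52)/(6.22−3.52) ≈ 8.1090·Δt.
So d_A = 77.52, d_B = 47.84, d_C = 52.65 km.
Circle about each station: (x + 37.2)² + (y + 17.6)² = 77.52²; (x − 55.5)² + (y − 57.7)² = 47.84²; (x + 31.9)² + (y − 11.8)² = 52.65².
Subtracting pairs of circle equations eliminates x²+y² and gives linear equations (the radical axes):
185.4 x + 150.6 y = 8436.62
10.6 x + 58.8 y = 2700.58
Solving the 2×2 system: x ≈ 9.6, y ≈ 44.2 km.

x ≈ 9.6 km, y ≈ 44.2 km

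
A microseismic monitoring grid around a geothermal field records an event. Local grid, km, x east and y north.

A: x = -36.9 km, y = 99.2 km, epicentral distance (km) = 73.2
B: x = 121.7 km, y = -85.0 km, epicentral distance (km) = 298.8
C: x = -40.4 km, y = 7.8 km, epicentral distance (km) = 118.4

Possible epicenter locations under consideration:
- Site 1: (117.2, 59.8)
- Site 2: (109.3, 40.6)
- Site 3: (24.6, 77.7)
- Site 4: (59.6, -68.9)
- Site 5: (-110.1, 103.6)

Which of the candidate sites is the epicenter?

Site 5

For each candidate, compare |candidate − station| to the reported distance:
Site 1: residuals A 85.9, B 153.9, C 47.6 → max 153.9 km
Site 2: residuals A 84.3, B 172.6, C 34.9 → max 172.6 km
Site 3: residuals A 8.1, B 109.3, C 22.9 → max 109.3 km
Site 4: residuals A 120.6, B 234.6, C 7.6 → max 234.6 km
Site 5: residuals A 0.1, B 0.0, C 0.1 → max 0.1 km
Only Site 5 has all residuals ≈ 0.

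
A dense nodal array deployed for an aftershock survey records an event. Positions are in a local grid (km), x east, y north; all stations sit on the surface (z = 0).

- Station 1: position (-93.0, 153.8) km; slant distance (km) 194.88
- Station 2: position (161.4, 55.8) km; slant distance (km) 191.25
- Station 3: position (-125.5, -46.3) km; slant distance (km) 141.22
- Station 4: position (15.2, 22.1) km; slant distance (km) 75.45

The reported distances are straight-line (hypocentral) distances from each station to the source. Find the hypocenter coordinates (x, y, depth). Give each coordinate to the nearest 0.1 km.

Each station gives a sphere (x−x_i)² + (y−y_i)² + z² = d_i² (stations at z=0).
Subtracting the Station 1 sphere from Station 2 and Station 3: z² cancels, leaving linear equations in x and y:
508.8 x − 196.0 y = -1738.19
-65.0 x − 400.2 y = 3625.63
Solving: x ≈ -6.500, y ≈ -8.004 km (keep extra digits for the depth step; rounded: -6.5, -8.0).
Then from the Station 1 sphere: z² = 194.88² − (x + 93.0)² − (y − 153.8)² with x = -6.500, y = -8.004, so z ≈ 65.692 ≈ 65.7 km.

(-6.5, -8.0, 65.7)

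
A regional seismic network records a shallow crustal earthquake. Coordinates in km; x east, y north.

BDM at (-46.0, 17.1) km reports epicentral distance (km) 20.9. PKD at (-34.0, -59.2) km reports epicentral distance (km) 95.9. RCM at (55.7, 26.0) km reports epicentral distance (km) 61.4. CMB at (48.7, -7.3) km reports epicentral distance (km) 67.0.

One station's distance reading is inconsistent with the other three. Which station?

Solve using three stations at a time. Using PKD, RCM, CMB (subtract circle equations pairwise → linear system) gives (x, y) ≈ (-5.3, 32.2).
Distances from that point to each station vs reported:
  BDM: calculated 43.4 vs reported 20.9 → residual 22.5 km
  PKD: calculated 95.8 vs reported 95.9 → residual 0.1 km
  RCM: calculated 61.3 vs reported 61.4 → residual 0.1 km
  CMB: calculated 66.9 vs reported 67.0 → residual 0.1 km
PKD, RCM, CMB are mutually consistent (residuals ≈ 0); BDM is off by 22.5 km.

BDM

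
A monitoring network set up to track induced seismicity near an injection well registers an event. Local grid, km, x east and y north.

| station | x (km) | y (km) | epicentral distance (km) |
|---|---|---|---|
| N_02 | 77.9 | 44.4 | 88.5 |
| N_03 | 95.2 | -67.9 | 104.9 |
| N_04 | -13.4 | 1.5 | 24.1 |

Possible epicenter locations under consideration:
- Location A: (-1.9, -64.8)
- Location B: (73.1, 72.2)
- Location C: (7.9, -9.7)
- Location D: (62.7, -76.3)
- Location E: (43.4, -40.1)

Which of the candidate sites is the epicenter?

Location C

For each candidate, compare |candidate − station| to the reported distance:
Location A: residuals N_02 46.8, N_03 7.8, N_04 43.2 → max 46.8 km
Location B: residuals N_02 60.3, N_03 36.9, N_04 87.6 → max 87.6 km
Location C: residuals N_02 0.0, N_03 0.0, N_04 0.0 → max 0.0 km
Location D: residuals N_02 33.2, N_03 71.3, N_04 84.7 → max 84.7 km
Location E: residuals N_02 2.8, N_03 46.1, N_04 46.3 → max 46.3 km
Only Location C has all residuals ≈ 0.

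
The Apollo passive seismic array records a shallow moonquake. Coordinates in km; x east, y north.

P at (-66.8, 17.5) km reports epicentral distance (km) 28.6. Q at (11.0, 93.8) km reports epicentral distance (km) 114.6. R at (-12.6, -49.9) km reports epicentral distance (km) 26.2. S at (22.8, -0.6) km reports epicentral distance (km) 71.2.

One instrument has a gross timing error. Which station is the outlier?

R

Solve using three stations at a time. Using P, Q, S (subtract circle equations pairwise → linear system) gives (x, y) ≈ (-48.3, -4.3).
Distances from that point to each station vs reported:
  P: calculated 28.6 vs reported 28.6 → residual 0.0 km
  Q: calculated 114.6 vs reported 114.6 → residual 0.0 km
  R: calculated 57.9 vs reported 26.2 → residual 31.7 km
  S: calculated 71.2 vs reported 71.2 → residual 0.0 km
P, Q, S are mutually consistent (residuals ≈ 0); R is off by 31.7 km.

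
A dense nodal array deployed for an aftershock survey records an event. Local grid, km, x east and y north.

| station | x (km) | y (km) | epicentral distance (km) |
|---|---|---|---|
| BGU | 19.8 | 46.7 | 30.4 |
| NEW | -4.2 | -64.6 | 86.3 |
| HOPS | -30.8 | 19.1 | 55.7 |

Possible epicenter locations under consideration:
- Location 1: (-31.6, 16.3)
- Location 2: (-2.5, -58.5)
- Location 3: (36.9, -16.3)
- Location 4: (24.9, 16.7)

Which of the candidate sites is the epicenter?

For each candidate, compare |candidate − station| to the reported distance:
Location 1: residuals BGU 29.3, NEW 0.9, HOPS 52.8 → max 52.8 km
Location 2: residuals BGU 77.1, NEW 80.0, HOPS 26.9 → max 80.0 km
Location 3: residuals BGU 34.9, NEW 22.9, HOPS 20.7 → max 34.9 km
Location 4: residuals BGU 0.0, NEW 0.1, HOPS 0.1 → max 0.1 km
Only Location 4 has all residuals ≈ 0.

Location 4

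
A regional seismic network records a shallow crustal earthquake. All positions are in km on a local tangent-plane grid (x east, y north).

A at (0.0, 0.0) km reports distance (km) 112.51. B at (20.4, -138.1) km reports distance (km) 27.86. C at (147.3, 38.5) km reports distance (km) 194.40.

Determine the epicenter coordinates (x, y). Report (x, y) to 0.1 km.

Circle about each station: x² + y² = 112.51²; (x − 20.4)² + (y + 138.1)² = 27.86²; (x − 147.3)² + (y − 38.5)² = 194.40².
Subtracting the A equation from the B and C equations removes the quadratic terms:
40.8 x − 276.2 y = 31370.09
294.6 x + 77.0 y = -1953.32
Solving the 2×2 system: x ≈ 22.2, y ≈ -110.3 km.

22.2 km east, -110.3 km north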